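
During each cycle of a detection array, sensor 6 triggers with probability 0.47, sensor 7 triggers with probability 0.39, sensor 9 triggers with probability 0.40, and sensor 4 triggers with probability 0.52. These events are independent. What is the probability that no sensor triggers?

0.0931104

P(none) = (1 − 0.47) × (1 − 0.39) × (1 − 0.40) × (1 − 0.52) = 0.53 × 0.61 × 0.60 × 0.48 = 0.0931104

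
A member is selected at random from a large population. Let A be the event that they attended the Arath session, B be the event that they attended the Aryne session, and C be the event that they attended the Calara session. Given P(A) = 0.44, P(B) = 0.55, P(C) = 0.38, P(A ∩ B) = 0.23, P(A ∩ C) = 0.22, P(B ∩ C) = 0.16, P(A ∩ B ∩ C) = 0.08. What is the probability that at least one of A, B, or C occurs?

0.84

By inclusion-exclusion,
P(A ∪ B ∪ C) = 0.44 + 0.55 + 0.38 − 0.23 − 0.22 − 0.16 + 0.08 = 0.84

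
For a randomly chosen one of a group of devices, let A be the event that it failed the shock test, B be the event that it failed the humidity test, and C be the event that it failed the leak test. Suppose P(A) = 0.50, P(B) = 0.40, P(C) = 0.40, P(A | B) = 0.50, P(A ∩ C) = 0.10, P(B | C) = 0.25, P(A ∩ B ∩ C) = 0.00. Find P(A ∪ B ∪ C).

P(A ∩ B) = P(B)·P(A|B) = 0.40 × 0.50 = 0.20
P(B ∩ C) = P(C)·P(B|C) = 0.40 × 0.25 = 0.10
P(A ∪ B ∪ C) = 0.50 + 0.40 + 0.40 − 0.20 − 0.10 − 0.10 + 0.00 = 0.90

0.90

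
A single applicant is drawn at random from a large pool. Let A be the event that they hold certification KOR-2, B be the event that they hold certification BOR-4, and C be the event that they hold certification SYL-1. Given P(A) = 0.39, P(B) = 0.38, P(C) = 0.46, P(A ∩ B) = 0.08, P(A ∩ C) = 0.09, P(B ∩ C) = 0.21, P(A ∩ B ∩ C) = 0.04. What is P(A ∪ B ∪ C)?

Using inclusion–exclusion:
P(A ∪ B ∪ C) = 0.39 + 0.38 + 0.46 − 0.08 − 0.09 − 0.21 + 0.04 = 0.89

0.89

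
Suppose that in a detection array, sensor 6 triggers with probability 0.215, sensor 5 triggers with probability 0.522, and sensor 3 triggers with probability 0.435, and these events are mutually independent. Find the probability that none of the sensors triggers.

0.21200495

Independence gives P(none) = ∏(1 − pᵢ).
P(none) = (1 − 0.215) × (1 − 0.522) × (1 − 0.435) = 0.785 × 0.478 × 0.565 = 0.21200495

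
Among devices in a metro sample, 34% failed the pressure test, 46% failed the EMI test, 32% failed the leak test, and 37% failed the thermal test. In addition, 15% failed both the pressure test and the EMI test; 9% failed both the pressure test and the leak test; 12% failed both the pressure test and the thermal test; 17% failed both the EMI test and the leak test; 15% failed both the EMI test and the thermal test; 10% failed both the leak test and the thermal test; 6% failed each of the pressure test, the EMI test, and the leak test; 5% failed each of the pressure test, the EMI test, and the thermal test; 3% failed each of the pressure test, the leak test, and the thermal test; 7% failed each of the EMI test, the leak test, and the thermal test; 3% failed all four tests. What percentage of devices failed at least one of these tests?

89%

Apply inclusion-exclusion:
P(≥1) = 34 + 46 + 32 + 37 − 15 − 9 − 12 − 17 − 15 − 10 + 6 + 5 + 3 + 7 − 3 = 89%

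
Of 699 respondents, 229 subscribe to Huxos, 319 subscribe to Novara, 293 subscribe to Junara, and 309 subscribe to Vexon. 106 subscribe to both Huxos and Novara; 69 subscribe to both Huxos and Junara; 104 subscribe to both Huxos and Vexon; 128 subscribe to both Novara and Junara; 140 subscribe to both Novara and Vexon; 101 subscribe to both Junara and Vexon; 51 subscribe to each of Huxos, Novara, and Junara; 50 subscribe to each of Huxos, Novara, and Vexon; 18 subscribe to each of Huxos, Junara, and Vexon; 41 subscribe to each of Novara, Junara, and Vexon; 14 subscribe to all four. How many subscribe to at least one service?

648

|union| = 229 + 319 + 293 + 309 − 106 − 69 − 104 − 128 − 140 − 101 + 51 + 50 + 18 + 41 − 14 = 648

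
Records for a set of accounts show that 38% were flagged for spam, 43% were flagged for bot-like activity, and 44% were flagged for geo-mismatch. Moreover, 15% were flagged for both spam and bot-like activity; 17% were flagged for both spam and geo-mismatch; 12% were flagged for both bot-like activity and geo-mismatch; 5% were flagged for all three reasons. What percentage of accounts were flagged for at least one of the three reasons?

86%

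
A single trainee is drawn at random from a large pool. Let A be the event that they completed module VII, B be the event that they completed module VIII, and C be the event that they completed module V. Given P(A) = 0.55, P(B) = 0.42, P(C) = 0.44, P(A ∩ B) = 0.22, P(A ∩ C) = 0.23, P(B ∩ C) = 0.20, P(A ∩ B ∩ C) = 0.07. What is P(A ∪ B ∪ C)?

0.83

P(A ∪ B ∪ C) = 0.55 + 0.42 + 0.44 − 0.22 − 0.23 − 0.20 + 0.07 = 0.83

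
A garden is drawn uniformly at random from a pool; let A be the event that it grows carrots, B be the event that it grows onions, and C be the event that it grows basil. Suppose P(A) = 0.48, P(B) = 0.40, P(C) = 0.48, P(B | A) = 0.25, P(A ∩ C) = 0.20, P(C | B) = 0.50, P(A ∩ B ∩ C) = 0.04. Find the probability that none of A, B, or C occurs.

P(A ∩ B) = P(A)·P(B|A) = 0.48 × 0.25 = 0.12
P(B ∩ C) = P(B)·P(C|B) = 0.40 × 0.50 = 0.20
P(A ∪ B ∪ C) = 0.48 + 0.40 + 0.48 − 0.12 − 0.20 − 0.20 + 0.04 = 0.88
P(none) = 1 − 0.88 = 0.12

0.12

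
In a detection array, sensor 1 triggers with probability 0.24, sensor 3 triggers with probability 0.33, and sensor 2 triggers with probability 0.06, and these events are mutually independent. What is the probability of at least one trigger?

0.521352

P(none) = (1 − 0.24) × (1 − 0.33) × (1 − 0.06) = 0.76 × 0.67 × 0.94 = 0.478648
P(at least one) = 1 − 0.478648 = 0.521352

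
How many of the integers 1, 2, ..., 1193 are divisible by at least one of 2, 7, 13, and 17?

By inclusion-exclusion,
596 + 170 + 91 + 70 − 85 − 45 − 35 − 13 − 10 − 5 + 6 + 5 + 2 + 0 − 0 = 747

747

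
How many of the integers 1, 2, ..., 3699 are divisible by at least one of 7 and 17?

714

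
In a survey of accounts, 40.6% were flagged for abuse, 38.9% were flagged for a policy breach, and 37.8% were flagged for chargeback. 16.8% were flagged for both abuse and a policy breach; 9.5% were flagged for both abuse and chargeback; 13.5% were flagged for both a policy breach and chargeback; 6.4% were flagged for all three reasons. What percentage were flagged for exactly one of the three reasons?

Using the inclusion–exclusion count for exactly one event:
P(exactly one) = 40.6 + 38.9 + 37.8 − 2·16.8 − 2·9.5 − 2·13.5 + 3·6.4 = 56.9%

56.9%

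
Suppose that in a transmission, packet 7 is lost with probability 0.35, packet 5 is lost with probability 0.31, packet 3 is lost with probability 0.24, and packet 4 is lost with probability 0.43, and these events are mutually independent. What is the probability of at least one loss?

Since the events are independent, P(none) is the product of the individual non-occurrence probabilities.
P(none) = (1 − 0.35) × (1 − 0.31) × (1 − 0.24) × (1 − 0.43) = 0.65 × 0.69 × 0.76 × 0.57 = 0.1942902
P(at least one) = 1 − 0.1942902 = 0.8057098

0.8057098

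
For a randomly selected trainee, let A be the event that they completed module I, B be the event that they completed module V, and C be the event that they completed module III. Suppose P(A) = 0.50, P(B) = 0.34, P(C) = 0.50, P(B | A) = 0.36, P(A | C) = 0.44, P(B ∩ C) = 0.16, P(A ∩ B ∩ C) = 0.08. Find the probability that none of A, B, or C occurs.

0.14

P(A ∩ B) = P(A)·P(B|A) = 0.50 × 0.36 = 0.18
P(A ∩ C) = P(C)·P(A|C) = 0.50 × 0.44 = 0.22
Apply inclusion-exclusion:
P(A ∪ B ∪ C) = 0.50 + 0.34 + 0.50 − 0.18 − 0.22 − 0.16 + 0.08 = 0.86
P(none) = 1 − 0.86 = 0.14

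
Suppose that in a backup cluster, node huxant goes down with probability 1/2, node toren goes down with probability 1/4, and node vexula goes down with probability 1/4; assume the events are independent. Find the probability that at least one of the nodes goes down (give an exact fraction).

P(none) = (1 − 1/2) × (1 − 1/4) × (1 − 1/4) = 1/2 × 3/4 × 3/4 = 9/32
P(at least one) = 1 − 9/32 = 23/32

23/32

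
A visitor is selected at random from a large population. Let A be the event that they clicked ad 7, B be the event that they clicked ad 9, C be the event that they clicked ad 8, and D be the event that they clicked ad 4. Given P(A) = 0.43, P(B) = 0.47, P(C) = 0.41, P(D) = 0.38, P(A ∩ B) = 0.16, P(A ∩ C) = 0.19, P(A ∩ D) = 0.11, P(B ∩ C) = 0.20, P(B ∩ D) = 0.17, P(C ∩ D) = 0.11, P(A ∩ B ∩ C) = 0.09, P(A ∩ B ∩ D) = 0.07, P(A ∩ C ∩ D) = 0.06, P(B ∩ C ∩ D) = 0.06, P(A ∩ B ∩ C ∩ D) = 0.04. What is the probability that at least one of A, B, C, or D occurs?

0.99

By inclusion-exclusion,
P(A ∪ B ∪ C ∪ D) = 0.43 + 0.47 + 0.41 + 0.38 − 0.16 − 0.19 − 0.11 − 0.20 − 0.17 − 0.11 + 0.09 + 0.07 + 0.06 + 0.06 − 0.04 = 0.99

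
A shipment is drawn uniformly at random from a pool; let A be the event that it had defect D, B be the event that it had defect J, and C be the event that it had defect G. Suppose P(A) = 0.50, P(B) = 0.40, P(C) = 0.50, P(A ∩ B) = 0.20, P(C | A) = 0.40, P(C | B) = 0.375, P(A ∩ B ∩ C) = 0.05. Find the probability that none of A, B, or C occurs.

0.10

P(A ∩ C) = P(A)·P(C|A) = 0.50 × 0.40 = 0.20
P(B ∩ C) = P(B)·P(C|B) = 0.40 × 0.375 = 0.15
Inclusion–exclusion gives
P(A ∪ B ∪ C) = 0.50 + 0.40 + 0.50 − 0.20 − 0.20 − 0.15 + 0.05 = 0.90
P(none) = 1 − 0.90 = 0.10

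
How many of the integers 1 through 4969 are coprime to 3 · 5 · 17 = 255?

2495

By inclusion-exclusion,
floor(4969/3) + floor(4969/5) + floor(4969/17) − floor(4969/15) − floor(4969/51) − floor(4969/85) + floor(4969/255) = 1656 + 993 + 292 − 331 − 97 − 58 + 19 = 2474
4969 − 2474 = 2495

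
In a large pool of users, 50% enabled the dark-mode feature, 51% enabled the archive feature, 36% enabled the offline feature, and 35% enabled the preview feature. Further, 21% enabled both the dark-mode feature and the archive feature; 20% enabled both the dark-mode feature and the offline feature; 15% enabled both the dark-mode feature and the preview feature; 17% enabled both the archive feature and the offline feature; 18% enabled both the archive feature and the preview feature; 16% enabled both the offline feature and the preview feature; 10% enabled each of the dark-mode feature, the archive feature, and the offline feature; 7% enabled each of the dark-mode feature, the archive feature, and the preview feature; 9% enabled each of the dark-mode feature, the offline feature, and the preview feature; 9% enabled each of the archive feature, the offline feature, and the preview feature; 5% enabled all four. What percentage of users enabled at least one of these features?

95%

P(at least one) = 50 + 51 + 36 + 35 − 21 − 20 − 15 − 17 − 18 − 16 + 10 + 7 + 9 + 9 − 5 = 95%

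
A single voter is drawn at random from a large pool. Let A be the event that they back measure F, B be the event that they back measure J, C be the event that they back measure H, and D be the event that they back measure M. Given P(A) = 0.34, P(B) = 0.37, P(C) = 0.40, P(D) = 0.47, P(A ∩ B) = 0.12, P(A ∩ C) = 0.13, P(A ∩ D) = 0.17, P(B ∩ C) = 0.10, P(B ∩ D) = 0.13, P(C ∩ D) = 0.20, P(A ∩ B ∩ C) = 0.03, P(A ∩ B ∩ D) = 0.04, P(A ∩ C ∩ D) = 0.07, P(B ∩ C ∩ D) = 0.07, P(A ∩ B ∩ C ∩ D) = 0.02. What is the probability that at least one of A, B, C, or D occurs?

0.92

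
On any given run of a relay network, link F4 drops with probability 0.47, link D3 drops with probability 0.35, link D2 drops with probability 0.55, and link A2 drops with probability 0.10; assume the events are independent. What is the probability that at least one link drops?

Independence gives P(none) = ∏(1 − pᵢ).
P(none) = (1 − 0.47) × (1 − 0.35) × (1 − 0.55) × (1 − 0.10) = 0.53 × 0.65 × 0.45 × 0.90 = 0.1395225
P(at least one) = 1 − 0.1395225 = 0.8604775

0.8604775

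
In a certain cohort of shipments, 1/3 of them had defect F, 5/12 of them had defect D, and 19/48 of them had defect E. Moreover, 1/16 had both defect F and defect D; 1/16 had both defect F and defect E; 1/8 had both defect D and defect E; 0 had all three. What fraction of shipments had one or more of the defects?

43/48

P(≥1) = 1/3 + 5/12 + 19/48 − 1/16 − 1/16 − 1/8 + 0 = 43/48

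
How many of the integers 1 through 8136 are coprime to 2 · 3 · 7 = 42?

Inclusion–exclusion gives
⌊8136/2⌋ + ⌊8136/3⌋ + ⌊8136/7⌋ − ⌊8136/6⌋ − ⌊8136/14⌋ − ⌊8136/21⌋ + ⌊8136/42⌋ = 4068 + 2712 + 1162 − 1356 − 581 − 387 + 193 = 5811
8136 − 5811 = 2325

2325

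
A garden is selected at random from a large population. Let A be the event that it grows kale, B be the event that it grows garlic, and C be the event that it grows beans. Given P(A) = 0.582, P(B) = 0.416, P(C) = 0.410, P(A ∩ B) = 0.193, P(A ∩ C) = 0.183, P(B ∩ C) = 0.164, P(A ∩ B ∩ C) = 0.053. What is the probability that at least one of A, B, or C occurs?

P(A ∪ B ∪ C) = 0.582 + 0.416 + 0.410 − 0.193 − 0.183 − 0.164 + 0.053 = 0.921

0.921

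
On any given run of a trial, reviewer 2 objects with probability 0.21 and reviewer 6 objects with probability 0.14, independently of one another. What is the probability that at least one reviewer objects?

0.3206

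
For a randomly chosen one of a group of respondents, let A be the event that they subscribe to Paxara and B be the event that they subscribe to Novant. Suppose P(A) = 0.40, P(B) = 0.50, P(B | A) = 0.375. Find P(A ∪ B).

P(A ∩ B) = P(A)·P(B|A) = 0.40 × 0.375 = 0.15
Using inclusion–exclusion:
P(A ∪ B) = 0.40 + 0.50 − 0.15 = 0.75

0.75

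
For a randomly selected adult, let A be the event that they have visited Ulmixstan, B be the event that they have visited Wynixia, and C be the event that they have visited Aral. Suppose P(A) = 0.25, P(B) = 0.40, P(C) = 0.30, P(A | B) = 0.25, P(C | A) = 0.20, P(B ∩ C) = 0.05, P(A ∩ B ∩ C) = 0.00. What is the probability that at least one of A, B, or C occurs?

0.75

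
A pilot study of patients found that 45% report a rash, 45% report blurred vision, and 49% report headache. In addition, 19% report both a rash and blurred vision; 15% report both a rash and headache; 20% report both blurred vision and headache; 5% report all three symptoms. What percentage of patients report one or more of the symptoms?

P(at least one) = 45 + 45 + 49 − 19 − 15 − 20 + 5 = 90%

90%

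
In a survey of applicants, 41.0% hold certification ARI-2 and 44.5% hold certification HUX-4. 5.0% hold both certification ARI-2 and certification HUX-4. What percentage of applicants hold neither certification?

P(union) = 41.0 + 44.5 − 5.0 = 80.5%
P(none) = 100% − 80.5% = 19.5%

19.5%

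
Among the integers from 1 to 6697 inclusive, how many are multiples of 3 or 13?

2576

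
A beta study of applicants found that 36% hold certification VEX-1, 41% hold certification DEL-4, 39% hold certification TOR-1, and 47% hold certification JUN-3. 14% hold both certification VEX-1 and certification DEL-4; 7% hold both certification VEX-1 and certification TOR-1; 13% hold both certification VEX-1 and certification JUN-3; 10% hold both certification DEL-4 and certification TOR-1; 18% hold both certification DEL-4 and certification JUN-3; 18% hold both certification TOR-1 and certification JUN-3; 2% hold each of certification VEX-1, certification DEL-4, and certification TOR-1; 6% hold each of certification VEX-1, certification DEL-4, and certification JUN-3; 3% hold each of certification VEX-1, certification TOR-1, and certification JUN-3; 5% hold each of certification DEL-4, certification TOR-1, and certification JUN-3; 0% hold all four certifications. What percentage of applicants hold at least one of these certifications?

Apply inclusion-exclusion:
P(at least one) = 36 + 41 + 39 + 47 − 14 − 7 − 13 − 10 − 18 − 18 + 2 + 6 + 3 + 5 − 0 = 99%

99%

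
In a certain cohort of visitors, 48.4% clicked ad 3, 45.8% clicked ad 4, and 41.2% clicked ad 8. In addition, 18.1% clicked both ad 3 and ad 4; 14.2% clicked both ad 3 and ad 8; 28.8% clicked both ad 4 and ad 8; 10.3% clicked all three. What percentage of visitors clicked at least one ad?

84.6%

P(at least one) = 48.4 + 45.8 + 41.2 − 18.1 − 14.2 − 28.8 + 10.3 = 84.6%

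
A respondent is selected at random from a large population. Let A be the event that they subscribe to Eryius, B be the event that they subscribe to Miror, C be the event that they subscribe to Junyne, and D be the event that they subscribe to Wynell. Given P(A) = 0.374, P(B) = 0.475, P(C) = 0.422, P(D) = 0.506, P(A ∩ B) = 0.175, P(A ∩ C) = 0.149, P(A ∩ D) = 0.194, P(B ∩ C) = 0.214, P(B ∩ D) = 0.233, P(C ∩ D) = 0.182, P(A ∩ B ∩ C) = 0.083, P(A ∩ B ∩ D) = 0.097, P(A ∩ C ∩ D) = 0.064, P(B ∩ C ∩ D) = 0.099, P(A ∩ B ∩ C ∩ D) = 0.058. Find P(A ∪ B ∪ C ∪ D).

0.915

Apply inclusion-exclusion:
P(A ∪ B ∪ C ∪ D) = 0.374 + 0.475 + 0.422 + 0.506 − 0.175 − 0.149 − 0.194 − 0.214 − 0.233 − 0.182 + 0.083 + 0.097 + 0.064 + 0.099 − 0.058 = 0.915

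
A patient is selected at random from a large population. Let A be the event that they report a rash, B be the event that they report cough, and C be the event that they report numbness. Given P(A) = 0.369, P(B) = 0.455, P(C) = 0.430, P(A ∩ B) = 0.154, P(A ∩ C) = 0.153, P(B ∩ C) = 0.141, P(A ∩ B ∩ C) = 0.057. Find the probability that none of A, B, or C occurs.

0.137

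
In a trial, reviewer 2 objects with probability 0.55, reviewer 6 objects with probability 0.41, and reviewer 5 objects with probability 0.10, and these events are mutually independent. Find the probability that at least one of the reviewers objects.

P(none) = (1 − 0.55) × (1 − 0.41) × (1 − 0.10) = 0.45 × 0.59 × 0.90 = 0.23895
P(at least one) = 1 − 0.23895 = 0.76105

0.76105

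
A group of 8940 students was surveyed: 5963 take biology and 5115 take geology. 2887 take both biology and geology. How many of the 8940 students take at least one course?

Inclusion–exclusion gives
N(≥1) = 5963 + 5115 − 2887 = 8191

8191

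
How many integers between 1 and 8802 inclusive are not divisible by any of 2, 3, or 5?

Using inclusion–exclusion:
⌊8802/2⌋ + ⌊8802/3⌋ + ⌊8802/5⌋ − ⌊8802/6⌋ − ⌊8802/10⌋ − ⌊8802/15⌋ + ⌊8802/30⌋ = 4401 + 2934 + 1760 − 1467 − 880 − 586 + 293 = 6455
8802 − 6455 = 2347

2347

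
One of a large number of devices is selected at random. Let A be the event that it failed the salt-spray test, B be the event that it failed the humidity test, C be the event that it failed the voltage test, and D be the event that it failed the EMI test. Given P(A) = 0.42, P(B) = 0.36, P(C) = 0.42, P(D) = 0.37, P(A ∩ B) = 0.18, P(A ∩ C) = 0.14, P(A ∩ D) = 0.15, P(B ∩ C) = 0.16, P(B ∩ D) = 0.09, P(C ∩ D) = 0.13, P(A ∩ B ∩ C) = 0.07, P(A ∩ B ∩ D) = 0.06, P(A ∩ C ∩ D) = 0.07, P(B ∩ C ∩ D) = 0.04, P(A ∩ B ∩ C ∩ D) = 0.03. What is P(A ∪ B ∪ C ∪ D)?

0.93

Inclusion–exclusion gives
P(A ∪ B ∪ C ∪ D) = 0.42 + 0.36 + 0.42 + 0.37 − 0.18 − 0.14 − 0.15 − 0.16 − 0.09 − 0.13 + 0.07 + 0.06 + 0.07 + 0.04 − 0.03 = 0.93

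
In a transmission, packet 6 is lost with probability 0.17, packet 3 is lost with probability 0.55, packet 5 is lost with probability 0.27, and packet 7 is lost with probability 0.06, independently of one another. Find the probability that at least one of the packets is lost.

P(none) = (1 − 0.17) × (1 − 0.55) × (1 − 0.27) × (1 − 0.06) = 0.83 × 0.45 × 0.73 × 0.94 = 0.2562957
P(at least one) = 1 − 0.2562957 = 0.7437043

0.7437043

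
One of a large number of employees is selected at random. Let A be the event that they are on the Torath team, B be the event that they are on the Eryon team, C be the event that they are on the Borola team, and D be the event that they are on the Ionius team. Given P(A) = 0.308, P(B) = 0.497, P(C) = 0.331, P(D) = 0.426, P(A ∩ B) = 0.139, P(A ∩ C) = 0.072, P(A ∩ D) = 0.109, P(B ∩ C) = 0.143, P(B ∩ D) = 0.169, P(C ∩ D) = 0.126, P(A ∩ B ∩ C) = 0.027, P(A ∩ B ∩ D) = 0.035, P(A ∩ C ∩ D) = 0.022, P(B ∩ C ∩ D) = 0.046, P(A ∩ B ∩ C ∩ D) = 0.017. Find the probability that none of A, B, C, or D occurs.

0.083

Using inclusion–exclusion:
P(A ∪ B ∪ C ∪ D) = 0.308 + 0.497 + 0.331 + 0.426 − 0.139 − 0.072 − 0.109 − 0.143 − 0.169 − 0.126 + 0.027 + 0.035 + 0.022 + 0.046 − 0.017 = 0.917
P(none) = 1 − 0.917 = 0.083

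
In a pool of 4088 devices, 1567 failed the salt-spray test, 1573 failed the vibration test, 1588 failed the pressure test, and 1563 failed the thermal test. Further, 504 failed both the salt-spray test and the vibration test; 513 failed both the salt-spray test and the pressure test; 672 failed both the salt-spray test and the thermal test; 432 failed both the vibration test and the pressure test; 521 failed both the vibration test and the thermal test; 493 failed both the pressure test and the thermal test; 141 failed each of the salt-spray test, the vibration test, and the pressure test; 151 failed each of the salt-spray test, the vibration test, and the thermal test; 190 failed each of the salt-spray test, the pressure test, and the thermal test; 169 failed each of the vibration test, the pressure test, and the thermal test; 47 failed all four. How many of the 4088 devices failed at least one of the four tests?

Inclusion–exclusion gives
|at least one| = 1567 + 1573 + 1588 + 1563 − 504 − 513 − 672 − 432 − 521 − 493 + 141 + 151 + 190 + 169 − 47 = 3760

3760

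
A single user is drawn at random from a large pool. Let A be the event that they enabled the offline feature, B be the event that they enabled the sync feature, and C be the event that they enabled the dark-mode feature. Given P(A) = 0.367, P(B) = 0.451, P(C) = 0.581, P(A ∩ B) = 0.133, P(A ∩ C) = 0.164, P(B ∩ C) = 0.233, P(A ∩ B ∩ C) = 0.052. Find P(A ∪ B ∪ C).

Using inclusion–exclusion:
P(A ∪ B ∪ C) = 0.367 + 0.451 + 0.581 − 0.133 − 0.164 − 0.233 + 0.052 = 0.921

0.921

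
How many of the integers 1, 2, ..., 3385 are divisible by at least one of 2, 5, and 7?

1692 + 677 + 483 − 338 − 241 − 96 + 48 = 2225

2225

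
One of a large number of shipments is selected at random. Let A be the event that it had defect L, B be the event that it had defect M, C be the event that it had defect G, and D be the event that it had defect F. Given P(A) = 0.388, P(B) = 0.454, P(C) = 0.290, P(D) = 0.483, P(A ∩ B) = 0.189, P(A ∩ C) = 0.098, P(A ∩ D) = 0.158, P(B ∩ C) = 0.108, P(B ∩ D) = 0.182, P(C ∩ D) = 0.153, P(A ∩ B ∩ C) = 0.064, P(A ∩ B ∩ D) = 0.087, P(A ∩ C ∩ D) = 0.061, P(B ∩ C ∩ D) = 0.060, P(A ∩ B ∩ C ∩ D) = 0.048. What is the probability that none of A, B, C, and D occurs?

P(A ∪ B ∪ C ∪ D) = 0.388 + 0.454 + 0.290 + 0.483 − 0.189 − 0.098 − 0.158 − 0.108 − 0.182 − 0.153 + 0.064 + 0.087 + 0.061 + 0.060 − 0.048 = 0.951
P(none) = 1 − 0.951 = 0.049

0.049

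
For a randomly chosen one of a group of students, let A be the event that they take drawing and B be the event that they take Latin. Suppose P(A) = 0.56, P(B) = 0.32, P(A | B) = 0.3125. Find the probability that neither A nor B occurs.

P(A ∩ B) = P(B)·P(A|B) = 0.32 × 0.3125 = 0.10
By inclusion–exclusion:
P(A ∪ B) = 0.56 + 0.32 − 0.10 = 0.78
P(none) = 1 − 0.78 = 0.22

0.22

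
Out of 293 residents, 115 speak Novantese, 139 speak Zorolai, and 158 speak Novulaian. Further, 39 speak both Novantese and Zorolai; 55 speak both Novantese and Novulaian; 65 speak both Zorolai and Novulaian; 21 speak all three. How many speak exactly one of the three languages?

157

By inclusion–exclusion (exactly-one form):
N(exactly one) = 115 + 139 + 158 − 2·39 − 2·55 − 2·65 + 3·21 = 157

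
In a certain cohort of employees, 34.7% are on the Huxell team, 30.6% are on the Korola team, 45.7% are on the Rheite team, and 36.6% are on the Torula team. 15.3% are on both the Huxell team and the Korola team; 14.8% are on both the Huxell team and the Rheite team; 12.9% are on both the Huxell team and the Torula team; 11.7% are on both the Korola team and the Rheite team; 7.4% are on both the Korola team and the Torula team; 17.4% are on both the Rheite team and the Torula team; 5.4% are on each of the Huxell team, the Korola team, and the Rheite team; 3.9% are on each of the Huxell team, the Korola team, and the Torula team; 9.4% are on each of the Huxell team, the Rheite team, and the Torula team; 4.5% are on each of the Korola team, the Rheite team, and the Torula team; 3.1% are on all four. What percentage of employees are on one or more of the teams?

88.2%

Using inclusion–exclusion:
P(≥1) = 34.7 + 30.6 + 45.7 + 36.6 − 15.3 − 14.8 − 12.9 − 11.7 − 7.4 − 17.4 + 5.4 + 3.9 + 9.4 + 4.5 − 3.1 = 88.2%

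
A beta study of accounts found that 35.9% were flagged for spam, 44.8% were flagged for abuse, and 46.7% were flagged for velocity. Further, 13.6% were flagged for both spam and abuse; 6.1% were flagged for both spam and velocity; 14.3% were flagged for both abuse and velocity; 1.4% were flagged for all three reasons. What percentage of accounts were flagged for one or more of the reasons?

94.8%

P(at least one) = 35.9 + 44.8 + 46.7 − 13.6 − 6.1 − 14.3 + 1.4 = 94.8%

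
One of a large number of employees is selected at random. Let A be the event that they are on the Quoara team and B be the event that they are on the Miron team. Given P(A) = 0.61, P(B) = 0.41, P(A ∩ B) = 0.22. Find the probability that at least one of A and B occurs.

P(A ∪ B) = 0.61 + 0.41 − 0.22 = 0.80

0.80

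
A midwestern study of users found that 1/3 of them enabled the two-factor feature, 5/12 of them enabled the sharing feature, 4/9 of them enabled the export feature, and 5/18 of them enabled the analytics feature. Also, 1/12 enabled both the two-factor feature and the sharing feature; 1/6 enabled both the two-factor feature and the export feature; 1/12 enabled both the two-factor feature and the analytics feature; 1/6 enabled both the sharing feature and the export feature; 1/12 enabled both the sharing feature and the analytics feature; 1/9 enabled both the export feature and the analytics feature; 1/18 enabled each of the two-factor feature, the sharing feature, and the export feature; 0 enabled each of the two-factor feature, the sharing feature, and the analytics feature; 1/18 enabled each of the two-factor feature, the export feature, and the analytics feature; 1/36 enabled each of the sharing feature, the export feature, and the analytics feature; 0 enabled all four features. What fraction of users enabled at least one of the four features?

Inclusion–exclusion gives
P(at least one) = 1/3 + 5/12 + 4/9 + 5/18 − 1/12 − 1/6 − 1/12 − 1/6 − 1/12 − 1/9 + 1/18 + 0 + 1/18 + 1/36 − 0 = 11/12

11/12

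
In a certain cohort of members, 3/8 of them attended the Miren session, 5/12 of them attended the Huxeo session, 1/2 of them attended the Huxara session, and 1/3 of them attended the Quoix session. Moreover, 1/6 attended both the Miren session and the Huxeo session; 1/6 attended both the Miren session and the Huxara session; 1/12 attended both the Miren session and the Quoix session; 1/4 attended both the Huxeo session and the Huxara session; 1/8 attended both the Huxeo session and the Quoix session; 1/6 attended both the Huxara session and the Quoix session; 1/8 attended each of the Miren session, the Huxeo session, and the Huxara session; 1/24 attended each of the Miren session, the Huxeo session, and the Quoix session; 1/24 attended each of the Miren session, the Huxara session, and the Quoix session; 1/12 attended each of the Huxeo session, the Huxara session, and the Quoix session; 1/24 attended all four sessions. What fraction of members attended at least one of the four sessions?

Apply inclusion-exclusion:
P(at least one) = 3/8 + 5/12 + 1/2 + 1/3 − 1/6 − 1/6 − 1/12 − 1/4 − 1/8 − 1/6 + 1/8 + 1/24 + 1/24 + 1/12 − 1/24 = 11/12

11/12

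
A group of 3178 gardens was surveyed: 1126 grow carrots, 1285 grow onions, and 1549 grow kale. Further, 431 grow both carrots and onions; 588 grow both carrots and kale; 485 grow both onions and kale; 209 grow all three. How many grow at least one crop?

2665

By inclusion-exclusion,
N(≥1) = 1126 + 1285 + 1549 − 431 − 588 − 485 + 209 = 2665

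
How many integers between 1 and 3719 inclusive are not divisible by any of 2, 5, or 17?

1401

1859 + 743 + 218 − 371 − 109 − 43 + 21 = 2318
3719 − 2318 = 1401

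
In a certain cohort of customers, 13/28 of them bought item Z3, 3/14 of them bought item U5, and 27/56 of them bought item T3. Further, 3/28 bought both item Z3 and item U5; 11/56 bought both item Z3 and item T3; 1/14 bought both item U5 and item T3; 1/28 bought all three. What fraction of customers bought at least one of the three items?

23/28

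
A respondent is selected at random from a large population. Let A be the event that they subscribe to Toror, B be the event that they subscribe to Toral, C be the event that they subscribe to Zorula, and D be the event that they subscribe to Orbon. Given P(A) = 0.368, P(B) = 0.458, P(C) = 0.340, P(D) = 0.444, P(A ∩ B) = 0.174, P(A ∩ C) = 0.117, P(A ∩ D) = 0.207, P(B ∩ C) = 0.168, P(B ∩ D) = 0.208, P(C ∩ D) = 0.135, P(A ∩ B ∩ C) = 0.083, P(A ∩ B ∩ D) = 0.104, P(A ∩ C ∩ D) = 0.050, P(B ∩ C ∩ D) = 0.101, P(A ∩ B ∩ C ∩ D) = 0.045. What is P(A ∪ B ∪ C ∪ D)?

0.894

P(A ∪ B ∪ C ∪ D) = 0.368 + 0.458 + 0.340 + 0.444 − 0.174 − 0.117 − 0.207 − 0.168 − 0.208 − 0.135 + 0.083 + 0.104 + 0.050 + 0.101 − 0.045 = 0.894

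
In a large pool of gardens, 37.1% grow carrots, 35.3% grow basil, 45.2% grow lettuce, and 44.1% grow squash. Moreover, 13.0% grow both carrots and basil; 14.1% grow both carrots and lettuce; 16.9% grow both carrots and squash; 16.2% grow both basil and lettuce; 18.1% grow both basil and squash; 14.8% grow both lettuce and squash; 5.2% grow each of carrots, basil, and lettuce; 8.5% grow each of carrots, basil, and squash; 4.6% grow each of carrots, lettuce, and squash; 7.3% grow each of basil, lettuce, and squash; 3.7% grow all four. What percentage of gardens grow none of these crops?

9.5%

P(union) = 37.1 + 35.3 + 45.2 + 44.1 − 13.0 − 14.1 − 16.9 − 16.2 − 18.1 − 14.8 + 5.2 + 8.5 + 4.6 + 7.3 − 3.7 = 90.5%
P(none) = 100% − 90.5% = 9.5%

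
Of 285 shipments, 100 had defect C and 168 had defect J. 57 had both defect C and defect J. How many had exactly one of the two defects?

N(exactly one) = 100 + 168 − 2·57 = 154

154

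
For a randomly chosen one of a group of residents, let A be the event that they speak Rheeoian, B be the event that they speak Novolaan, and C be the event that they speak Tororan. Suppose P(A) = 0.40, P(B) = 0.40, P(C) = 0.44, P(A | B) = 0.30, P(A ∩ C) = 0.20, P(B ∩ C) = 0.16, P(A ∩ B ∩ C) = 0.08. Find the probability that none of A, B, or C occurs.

P(A ∩ B) = P(B)·P(A|B) = 0.40 × 0.30 = 0.12
Using inclusion–exclusion:
P(A ∪ B ∪ C) = 0.40 + 0.40 + 0.44 − 0.12 − 0.20 − 0.16 + 0.08 = 0.84
P(none) = 1 − 0.84 = 0.16

0.16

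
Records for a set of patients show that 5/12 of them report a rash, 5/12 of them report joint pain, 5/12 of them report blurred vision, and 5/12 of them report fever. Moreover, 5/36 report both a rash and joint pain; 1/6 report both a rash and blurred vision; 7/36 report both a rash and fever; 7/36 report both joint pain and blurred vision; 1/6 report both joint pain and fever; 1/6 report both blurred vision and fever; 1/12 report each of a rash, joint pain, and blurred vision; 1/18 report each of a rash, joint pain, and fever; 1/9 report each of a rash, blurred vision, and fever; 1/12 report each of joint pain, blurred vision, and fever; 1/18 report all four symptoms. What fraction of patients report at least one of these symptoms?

By inclusion–exclusion:
P(union) = 5/12 + 5/12 + 5/12 + 5/12 − 5/36 − 1/6 − 7/36 − 7/36 − 1/6 − 1/6 + 1/12 + 1/18 + 1/9 + 1/12 − 1/18 = 11/12

11/12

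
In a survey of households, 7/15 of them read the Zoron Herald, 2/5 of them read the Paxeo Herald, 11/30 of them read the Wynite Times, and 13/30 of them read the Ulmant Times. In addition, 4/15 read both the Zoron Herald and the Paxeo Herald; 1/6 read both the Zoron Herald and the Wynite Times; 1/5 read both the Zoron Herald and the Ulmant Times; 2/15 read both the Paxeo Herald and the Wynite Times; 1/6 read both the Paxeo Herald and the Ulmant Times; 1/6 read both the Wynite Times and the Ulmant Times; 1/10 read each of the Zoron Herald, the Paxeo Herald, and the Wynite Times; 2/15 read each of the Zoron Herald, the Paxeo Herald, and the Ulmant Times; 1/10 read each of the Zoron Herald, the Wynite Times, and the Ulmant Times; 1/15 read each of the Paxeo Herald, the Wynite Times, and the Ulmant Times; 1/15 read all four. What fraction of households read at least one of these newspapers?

9/10

Apply inclusion-exclusion:
P(union) = 7/15 + 2/5 + 11/30 + 13/30 − 4/15 − 1/6 − 1/5 − 2/15 − 1/6 − 1/6 + 1/10 + 2/15 + 1/10 + 1/15 − 1/15 = 9/10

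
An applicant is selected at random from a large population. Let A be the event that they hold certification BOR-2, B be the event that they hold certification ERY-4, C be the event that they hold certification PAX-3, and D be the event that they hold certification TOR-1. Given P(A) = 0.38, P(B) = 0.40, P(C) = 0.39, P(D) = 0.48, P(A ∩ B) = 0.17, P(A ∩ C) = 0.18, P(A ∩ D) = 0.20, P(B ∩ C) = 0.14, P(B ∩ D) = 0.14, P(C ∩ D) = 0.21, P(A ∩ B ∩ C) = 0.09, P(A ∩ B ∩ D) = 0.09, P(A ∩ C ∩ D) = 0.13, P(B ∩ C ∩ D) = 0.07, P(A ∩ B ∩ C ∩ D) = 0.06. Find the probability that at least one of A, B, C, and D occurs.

P(A ∪ B ∪ C ∪ D) = 0.38 + 0.40 + 0.39 + 0.48 − 0.17 − 0.18 − 0.20 − 0.14 − 0.14 − 0.21 + 0.09 + 0.09 + 0.13 + 0.07 − 0.06 = 0.93

0.93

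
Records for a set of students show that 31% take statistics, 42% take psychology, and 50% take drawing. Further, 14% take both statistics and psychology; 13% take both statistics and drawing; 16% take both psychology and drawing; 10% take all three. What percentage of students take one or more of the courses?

Using inclusion–exclusion:
P(union) = 31 + 42 + 50 − 14 − 13 − 16 + 10 = 90%

90%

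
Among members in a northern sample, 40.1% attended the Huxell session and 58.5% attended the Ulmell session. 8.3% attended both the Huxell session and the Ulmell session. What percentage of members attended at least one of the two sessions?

By inclusion–exclusion:
P(≥1) = 40.1 + 58.5 − 8.3 = 90.3%

90.3%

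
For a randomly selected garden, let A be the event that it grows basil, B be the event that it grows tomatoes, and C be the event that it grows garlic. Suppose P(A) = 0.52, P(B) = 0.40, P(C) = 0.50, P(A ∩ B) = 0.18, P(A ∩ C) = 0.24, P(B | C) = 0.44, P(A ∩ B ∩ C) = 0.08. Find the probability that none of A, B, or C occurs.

P(B ∩ C) = P(C)·P(B|C) = 0.50 × 0.44 = 0.22
By inclusion–exclusion:
P(A ∪ B ∪ C) = 0.52 + 0.40 + 0.50 − 0.18 − 0.24 − 0.22 + 0.08 = 0.86
P(none) = 1 − 0.86 = 0.14

0.14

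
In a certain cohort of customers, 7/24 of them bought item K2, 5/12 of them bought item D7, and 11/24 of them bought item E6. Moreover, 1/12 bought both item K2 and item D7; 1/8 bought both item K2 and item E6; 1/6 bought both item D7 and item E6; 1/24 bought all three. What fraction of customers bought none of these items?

Using inclusion–exclusion:
P(≥1) = 7/24 + 5/12 + 11/24 − 1/12 − 1/8 − 1/6 + 1/24 = 5/6
P(none) = 1 − 5/6 = 1/6

1/6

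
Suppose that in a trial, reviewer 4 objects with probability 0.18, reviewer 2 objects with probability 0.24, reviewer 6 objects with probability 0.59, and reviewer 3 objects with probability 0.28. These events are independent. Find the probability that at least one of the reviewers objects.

0.81603136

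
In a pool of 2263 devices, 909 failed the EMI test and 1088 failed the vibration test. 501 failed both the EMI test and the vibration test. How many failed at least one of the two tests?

Using inclusion–exclusion:
N(≥1) = 909 + 1088 − 501 = 1496

1496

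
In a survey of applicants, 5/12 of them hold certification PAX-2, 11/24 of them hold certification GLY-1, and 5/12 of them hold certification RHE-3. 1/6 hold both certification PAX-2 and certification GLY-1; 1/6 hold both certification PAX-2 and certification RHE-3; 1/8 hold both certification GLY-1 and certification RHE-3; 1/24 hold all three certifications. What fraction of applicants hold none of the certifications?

1/8

By inclusion-exclusion,
P(at least one) = 5/12 + 11/24 + 5/12 − 1/6 − 1/6 − 1/8 + 1/24 = 7/8
P(none) = 1 − 7/8 = 1/8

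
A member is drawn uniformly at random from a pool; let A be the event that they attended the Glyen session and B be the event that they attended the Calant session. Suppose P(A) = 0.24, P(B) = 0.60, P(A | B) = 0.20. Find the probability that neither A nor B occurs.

0.28

P(A ∩ B) = P(B)·P(A|B) = 0.60 × 0.20 = 0.12
By inclusion–exclusion:
P(A ∪ B) = 0.24 + 0.60 − 0.12 = 0.72
P(none) = 1 − 0.72 = 0.28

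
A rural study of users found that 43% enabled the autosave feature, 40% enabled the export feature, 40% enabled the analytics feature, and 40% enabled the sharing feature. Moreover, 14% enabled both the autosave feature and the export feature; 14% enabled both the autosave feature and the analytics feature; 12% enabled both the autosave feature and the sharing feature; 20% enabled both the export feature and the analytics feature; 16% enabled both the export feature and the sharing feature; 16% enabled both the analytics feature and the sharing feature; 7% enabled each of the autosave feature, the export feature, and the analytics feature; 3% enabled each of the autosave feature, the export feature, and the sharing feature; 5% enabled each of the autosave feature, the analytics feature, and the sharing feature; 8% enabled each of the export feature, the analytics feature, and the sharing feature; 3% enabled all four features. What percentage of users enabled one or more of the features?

91%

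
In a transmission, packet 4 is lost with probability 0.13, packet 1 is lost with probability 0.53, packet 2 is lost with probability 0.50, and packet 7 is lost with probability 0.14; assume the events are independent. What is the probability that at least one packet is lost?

0.824173

P(none) = (1 − 0.13) × (1 − 0.53) × (1 − 0.50) × (1 − 0.14) = 0.87 × 0.47 × 0.50 × 0.86 = 0.175827
P(at least one) = 1 − 0.175827 = 0.824173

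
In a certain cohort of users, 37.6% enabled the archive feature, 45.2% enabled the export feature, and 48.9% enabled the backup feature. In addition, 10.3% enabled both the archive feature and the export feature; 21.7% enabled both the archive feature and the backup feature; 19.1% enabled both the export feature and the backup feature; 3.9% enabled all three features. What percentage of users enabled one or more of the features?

By inclusion–exclusion:
P(union) = 37.6 + 45.2 + 48.9 − 10.3 − 21.7 − 19.1 + 3.9 = 84.5%

84.5%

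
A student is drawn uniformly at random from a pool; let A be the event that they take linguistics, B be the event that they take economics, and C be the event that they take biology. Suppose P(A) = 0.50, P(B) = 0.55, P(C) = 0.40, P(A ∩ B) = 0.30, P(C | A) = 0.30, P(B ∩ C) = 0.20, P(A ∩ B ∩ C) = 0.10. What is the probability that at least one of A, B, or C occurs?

0.90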